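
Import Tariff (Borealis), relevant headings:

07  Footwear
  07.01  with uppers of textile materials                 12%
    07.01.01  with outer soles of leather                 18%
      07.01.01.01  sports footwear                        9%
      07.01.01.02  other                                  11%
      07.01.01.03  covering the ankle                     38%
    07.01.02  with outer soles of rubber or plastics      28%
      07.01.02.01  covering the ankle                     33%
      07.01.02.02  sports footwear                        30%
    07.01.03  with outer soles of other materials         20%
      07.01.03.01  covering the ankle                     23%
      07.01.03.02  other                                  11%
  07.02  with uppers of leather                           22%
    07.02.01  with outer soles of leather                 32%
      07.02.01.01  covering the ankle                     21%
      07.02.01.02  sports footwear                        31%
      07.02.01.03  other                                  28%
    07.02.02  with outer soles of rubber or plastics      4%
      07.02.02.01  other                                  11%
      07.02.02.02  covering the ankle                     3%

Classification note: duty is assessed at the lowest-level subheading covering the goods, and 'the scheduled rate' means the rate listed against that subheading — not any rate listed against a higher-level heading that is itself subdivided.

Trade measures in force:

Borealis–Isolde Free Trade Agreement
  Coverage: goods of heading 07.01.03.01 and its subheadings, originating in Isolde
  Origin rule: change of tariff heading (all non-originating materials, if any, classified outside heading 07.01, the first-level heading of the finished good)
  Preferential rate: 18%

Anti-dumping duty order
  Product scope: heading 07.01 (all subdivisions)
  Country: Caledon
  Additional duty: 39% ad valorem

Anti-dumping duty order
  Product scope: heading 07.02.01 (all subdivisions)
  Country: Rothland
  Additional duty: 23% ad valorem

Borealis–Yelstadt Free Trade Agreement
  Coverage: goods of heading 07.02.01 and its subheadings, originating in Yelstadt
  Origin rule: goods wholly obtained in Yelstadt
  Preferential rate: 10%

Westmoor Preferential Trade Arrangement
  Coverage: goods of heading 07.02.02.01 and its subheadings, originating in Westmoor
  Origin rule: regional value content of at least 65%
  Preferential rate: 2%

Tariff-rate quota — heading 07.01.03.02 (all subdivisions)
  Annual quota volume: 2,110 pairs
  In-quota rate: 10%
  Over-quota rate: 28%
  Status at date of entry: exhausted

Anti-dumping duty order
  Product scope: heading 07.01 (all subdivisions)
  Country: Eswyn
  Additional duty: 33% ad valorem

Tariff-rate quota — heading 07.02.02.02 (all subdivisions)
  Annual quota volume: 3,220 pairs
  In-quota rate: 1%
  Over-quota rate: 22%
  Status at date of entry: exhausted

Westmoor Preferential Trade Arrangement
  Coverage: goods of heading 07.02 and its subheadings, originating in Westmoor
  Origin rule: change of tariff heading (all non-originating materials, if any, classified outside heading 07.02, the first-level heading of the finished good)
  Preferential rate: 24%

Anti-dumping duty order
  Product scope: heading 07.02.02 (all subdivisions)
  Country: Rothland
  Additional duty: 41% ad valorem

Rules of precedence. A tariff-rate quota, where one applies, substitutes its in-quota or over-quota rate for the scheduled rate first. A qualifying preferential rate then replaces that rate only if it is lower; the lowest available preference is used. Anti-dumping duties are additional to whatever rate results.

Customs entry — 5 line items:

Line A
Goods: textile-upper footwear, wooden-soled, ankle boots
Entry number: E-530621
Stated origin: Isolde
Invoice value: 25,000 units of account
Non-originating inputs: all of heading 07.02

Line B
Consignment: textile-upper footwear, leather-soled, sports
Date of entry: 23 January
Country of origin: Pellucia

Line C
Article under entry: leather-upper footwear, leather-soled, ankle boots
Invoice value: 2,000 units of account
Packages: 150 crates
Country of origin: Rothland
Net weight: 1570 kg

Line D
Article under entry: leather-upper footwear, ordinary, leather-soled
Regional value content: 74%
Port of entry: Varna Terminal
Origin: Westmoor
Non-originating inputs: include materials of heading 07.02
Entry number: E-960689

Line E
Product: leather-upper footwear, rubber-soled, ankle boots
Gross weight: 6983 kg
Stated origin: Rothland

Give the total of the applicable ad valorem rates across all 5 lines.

Line A: textile-upper → 07.01; wooden-soled → 07.01.03; ankle boots → 07.01.03.01. Scheduled 23%. Isolde agreement on 07.01.03.01: CTH met → 18% available; preferential 18%. → 18%.
Line B: textile-upper → 07.01; leather-soled → 07.01.01; sports → 07.01.01.01. Scheduled 9%. No special measure applies. → 9%.
Line C: leather-upper → 07.02; leather-soled → 07.02.01; ankle boots → 07.02.01.01. Scheduled 21%. anti-dumping (Rothland, 07.02.01): +23%; total 21% + 23% = 44%. → 44%.
Line D: leather-upper → 07.02; leather-soled → 07.02.01; ordinary → 07.02.01.03. Scheduled 28%. Westmoor agreement on 07.02.02.01: 07.02.01.03 not covered; Westmoor agreement on 07.02: CTH not met. → 28%.
Line E: leather-upper → 07.02; rubber-soled → 07.02.02; ankle boots → 07.02.02.02. Scheduled 3%. quota on 07.02.02.02 exhausted → over-quota 22%; anti-dumping (Rothland, 07.02.02): +41%; total 22% + 41% = 63%. → 63%.
Sum: 18% + 9% + 44% + 28% + 63% = 162%.

162%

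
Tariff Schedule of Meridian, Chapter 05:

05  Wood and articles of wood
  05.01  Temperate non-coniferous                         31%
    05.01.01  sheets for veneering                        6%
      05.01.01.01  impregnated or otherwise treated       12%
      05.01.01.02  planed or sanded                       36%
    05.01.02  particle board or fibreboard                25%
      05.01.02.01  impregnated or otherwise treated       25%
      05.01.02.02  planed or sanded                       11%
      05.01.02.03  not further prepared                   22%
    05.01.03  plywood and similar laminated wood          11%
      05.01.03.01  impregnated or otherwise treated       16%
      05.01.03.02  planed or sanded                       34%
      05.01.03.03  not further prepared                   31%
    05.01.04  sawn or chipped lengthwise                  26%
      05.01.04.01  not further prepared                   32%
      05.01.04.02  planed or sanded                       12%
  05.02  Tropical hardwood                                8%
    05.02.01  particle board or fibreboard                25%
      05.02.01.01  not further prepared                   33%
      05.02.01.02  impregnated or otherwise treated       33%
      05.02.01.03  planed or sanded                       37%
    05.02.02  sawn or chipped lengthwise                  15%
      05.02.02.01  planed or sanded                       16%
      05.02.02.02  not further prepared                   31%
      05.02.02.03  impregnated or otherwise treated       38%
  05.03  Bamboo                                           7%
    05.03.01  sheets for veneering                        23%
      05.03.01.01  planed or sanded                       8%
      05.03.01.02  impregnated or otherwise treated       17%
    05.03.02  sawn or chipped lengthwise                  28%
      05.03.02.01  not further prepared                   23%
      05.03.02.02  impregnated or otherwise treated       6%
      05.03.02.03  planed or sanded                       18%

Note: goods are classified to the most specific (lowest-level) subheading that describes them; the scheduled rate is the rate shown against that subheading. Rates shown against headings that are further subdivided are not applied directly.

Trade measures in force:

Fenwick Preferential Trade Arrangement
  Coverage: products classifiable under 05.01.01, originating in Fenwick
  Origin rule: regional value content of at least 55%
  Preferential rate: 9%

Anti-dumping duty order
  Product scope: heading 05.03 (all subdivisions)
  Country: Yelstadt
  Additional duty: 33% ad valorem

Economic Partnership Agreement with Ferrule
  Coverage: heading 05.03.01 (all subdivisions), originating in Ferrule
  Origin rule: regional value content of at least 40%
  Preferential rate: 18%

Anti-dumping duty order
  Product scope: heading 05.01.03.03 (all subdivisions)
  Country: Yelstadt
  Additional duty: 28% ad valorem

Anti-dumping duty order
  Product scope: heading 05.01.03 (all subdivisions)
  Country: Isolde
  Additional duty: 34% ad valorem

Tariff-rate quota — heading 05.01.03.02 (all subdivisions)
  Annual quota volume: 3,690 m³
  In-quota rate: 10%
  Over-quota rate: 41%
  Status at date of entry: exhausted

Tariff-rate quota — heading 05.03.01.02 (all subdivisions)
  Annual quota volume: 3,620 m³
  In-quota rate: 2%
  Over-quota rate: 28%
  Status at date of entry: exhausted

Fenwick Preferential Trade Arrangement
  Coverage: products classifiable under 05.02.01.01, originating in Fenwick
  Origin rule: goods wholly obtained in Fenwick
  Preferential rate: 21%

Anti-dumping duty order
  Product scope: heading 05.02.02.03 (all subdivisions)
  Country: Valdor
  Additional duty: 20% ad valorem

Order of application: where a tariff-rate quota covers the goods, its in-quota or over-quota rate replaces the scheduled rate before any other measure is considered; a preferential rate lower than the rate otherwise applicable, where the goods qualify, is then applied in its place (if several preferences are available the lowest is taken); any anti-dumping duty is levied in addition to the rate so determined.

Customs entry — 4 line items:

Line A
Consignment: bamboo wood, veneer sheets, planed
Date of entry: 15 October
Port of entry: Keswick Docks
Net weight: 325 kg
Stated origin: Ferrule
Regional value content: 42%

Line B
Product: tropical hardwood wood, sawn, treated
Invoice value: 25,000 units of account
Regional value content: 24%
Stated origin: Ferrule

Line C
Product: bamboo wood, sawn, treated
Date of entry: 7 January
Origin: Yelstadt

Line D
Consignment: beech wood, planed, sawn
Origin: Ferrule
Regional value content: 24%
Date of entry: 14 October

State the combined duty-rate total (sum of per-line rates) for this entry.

97%

Line A: bamboo → 05.03; veneer sheets → 05.03.01; planed → 05.03.01.01. Scheduled 8%. Ferrule agreement on 05.03.01: RVC ≥ 40% → 18% available; preference 18% not lower than 8% → no reduction. → 8%.
Line B: tropical hardwood → 05.02; sawn → 05.02.02; treated → 05.02.02.03. Scheduled 38%. Ferrule agreement on 05.03.01: 05.02.02.03 not covered. → 38%.
Line C: bamboo → 05.03; sawn → 05.03.02; treated → 05.03.02.02. Scheduled 6%. anti-dumping (Yelstadt, 05.03): +33%; total 6% + 33% = 39%. → 39%.
Line D: beech → 05.01; sawn → 05.01.04; planed → 05.01.04.02. Scheduled 12%. Ferrule agreement on 05.03.01: 05.01.04.02 not covered. → 12%.
Sum: 8% + 38% + 39% + 12% = 97%.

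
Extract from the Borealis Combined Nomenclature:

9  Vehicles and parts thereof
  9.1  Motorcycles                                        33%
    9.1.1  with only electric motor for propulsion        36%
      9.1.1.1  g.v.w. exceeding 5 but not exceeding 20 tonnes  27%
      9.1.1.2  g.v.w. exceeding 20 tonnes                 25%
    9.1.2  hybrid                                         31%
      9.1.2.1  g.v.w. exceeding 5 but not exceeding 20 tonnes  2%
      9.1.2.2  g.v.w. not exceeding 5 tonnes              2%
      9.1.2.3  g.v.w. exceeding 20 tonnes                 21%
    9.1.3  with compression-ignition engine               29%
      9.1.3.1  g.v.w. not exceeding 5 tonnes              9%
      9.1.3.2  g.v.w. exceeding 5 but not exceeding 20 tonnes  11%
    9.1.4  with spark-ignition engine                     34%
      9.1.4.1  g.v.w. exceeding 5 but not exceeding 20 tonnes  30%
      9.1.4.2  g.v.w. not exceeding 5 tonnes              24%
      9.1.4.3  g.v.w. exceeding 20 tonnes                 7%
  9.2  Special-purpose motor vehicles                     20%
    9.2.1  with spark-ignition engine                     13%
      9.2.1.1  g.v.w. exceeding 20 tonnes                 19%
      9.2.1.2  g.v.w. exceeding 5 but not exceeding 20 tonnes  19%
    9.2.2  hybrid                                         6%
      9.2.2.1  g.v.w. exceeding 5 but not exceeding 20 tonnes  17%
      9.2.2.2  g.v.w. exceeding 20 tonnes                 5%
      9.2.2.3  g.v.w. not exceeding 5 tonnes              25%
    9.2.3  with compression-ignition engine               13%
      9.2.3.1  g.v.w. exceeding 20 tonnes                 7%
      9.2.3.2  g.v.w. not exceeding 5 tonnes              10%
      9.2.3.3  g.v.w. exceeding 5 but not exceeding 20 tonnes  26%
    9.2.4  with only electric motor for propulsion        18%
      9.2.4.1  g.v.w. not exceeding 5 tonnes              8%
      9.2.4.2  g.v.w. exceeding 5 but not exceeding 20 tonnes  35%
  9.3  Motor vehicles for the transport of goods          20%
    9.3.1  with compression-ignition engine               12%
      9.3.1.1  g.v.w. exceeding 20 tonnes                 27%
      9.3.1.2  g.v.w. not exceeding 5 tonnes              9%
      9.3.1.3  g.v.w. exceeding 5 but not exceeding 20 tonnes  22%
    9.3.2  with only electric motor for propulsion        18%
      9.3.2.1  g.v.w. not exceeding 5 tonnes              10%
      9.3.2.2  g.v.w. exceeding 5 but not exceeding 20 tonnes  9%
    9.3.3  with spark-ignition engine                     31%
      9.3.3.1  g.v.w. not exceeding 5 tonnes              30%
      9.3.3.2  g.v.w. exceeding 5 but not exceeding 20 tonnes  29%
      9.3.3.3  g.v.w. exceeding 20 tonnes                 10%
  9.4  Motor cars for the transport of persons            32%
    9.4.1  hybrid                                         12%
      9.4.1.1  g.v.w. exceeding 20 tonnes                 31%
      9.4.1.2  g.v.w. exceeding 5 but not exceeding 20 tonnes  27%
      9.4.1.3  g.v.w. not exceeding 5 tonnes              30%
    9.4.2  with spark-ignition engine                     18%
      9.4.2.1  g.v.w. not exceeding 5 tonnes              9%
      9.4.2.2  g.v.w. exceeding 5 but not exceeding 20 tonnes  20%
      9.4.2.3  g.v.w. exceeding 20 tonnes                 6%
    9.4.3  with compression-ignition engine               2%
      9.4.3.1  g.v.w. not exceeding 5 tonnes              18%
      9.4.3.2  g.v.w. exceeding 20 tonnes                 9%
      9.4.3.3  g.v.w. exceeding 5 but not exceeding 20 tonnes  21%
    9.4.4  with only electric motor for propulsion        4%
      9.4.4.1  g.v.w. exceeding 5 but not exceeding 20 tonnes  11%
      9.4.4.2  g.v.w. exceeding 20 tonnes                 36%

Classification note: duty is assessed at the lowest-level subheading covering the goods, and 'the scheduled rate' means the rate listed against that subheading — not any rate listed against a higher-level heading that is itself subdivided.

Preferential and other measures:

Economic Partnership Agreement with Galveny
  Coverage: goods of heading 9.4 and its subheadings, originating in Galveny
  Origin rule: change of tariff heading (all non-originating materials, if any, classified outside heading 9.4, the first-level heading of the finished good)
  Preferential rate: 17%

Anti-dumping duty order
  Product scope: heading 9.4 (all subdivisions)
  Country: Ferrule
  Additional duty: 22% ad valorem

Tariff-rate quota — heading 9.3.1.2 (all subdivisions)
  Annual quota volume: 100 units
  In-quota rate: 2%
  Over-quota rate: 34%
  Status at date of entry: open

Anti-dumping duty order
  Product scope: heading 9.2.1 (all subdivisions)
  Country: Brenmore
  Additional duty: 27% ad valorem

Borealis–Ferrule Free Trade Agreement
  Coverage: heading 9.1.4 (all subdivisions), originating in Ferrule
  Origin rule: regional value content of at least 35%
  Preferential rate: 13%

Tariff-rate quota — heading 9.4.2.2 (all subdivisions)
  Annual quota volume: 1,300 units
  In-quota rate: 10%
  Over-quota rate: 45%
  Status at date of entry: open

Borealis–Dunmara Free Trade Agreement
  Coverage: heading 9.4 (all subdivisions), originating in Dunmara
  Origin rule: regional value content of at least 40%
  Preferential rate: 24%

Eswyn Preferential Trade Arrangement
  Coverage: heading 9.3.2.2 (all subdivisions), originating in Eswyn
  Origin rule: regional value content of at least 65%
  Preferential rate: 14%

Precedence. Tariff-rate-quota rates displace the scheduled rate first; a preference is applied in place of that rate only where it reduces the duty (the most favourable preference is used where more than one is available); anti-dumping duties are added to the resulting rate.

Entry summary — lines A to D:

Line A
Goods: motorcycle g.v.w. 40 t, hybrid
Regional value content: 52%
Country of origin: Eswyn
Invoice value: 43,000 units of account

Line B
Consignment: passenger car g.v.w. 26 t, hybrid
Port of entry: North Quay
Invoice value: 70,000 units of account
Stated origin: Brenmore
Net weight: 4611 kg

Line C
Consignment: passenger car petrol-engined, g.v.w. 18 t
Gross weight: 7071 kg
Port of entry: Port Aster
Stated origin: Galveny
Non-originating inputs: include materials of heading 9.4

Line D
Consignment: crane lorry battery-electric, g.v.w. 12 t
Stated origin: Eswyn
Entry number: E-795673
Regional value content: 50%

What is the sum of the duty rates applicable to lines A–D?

97%

Line A: motorcycle → 9.1; hybrid → 9.1.2; g.v.w. 40 t → 9.1.2.3. Scheduled 21%. Eswyn agreement on 9.3.2.2: 9.1.2.3 not covered. → 21%.
Line B: passenger car → 9.4; hybrid → 9.4.1; g.v.w. 26 t → 9.4.1.1. Scheduled 31%. No special measure applies. → 31%.
Line C: passenger car → 9.4; petrol-engined → 9.4.2; g.v.w. 18 t → 9.4.2.2. Scheduled 20%. quota on 9.4.2.2 open → in-quota 10%; Galveny agreement on 9.4: CTH not met. → 10%.
Line D: crane lorry → 9.2; battery-electric → 9.2.4; g.v.w. 12 t → 9.2.4.2. Scheduled 35%. Eswyn agreement on 9.3.2.2: 9.2.4.2 not covered. → 35%.
Sum: 21% + 31% + 10% + 35% = 97%.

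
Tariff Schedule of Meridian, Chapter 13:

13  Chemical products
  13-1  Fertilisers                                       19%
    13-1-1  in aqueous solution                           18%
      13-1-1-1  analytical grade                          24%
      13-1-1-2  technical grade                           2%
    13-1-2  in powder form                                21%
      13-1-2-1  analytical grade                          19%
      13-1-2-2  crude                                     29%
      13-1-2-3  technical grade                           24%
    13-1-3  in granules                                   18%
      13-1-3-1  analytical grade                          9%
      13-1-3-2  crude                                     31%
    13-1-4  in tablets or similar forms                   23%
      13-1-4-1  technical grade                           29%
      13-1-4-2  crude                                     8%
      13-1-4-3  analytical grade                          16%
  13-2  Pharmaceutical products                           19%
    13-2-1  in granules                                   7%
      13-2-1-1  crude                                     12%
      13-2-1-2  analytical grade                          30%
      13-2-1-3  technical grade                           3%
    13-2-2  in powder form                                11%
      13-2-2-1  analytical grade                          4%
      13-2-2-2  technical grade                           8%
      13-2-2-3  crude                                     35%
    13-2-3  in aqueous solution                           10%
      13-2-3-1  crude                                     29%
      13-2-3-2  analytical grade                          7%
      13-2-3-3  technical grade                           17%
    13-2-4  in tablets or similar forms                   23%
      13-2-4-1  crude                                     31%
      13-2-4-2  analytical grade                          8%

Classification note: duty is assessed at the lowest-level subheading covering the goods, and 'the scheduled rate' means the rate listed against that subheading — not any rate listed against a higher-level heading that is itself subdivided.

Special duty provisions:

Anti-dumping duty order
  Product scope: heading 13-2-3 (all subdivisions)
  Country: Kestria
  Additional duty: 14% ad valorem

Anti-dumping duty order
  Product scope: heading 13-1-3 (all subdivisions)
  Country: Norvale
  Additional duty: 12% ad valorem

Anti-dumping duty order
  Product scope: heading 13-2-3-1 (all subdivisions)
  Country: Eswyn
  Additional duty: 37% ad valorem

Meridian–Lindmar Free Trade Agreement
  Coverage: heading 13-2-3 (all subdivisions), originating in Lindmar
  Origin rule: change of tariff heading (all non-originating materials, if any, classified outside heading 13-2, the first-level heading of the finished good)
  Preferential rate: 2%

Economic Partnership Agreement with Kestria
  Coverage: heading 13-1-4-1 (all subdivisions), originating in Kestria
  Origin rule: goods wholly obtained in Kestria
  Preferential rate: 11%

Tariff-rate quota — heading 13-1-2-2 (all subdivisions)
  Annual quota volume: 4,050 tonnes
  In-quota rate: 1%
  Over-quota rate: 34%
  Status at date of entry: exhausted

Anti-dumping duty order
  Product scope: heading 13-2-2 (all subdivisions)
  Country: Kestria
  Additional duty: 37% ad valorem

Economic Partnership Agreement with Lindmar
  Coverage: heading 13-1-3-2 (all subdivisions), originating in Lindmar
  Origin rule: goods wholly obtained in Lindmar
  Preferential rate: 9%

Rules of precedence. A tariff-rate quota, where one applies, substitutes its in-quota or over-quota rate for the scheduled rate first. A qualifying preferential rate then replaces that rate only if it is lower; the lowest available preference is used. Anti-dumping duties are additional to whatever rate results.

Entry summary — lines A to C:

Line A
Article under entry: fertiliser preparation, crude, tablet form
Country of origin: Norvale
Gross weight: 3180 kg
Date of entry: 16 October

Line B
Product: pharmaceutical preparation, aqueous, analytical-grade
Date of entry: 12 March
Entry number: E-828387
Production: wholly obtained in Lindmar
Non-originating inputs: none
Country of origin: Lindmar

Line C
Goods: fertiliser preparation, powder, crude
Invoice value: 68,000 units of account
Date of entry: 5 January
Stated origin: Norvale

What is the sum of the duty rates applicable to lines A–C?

44%

Line A: fertiliser → 13-1; tablet form → 13-1-4; crude → 13-1-4-2. Scheduled 8%. No special measure applies. → 8%.
Line B: pharmaceutical → 13-2; aqueous → 13-2-3; analytical-grade → 13-2-3-2. Scheduled 7%. Lindmar agreement on 13-2-3: CTH met → 2% available; Lindmar agreement on 13-1-3-2: 13-2-3-2 not covered; preferential 2%. → 2%.
Line C: fertiliser → 13-1; powder → 13-1-2; crude → 13-1-2-2. Scheduled 29%. quota on 13-1-2-2 exhausted → over-quota 34%. → 34%.
Sum: 8% + 2% + 34% = 44%.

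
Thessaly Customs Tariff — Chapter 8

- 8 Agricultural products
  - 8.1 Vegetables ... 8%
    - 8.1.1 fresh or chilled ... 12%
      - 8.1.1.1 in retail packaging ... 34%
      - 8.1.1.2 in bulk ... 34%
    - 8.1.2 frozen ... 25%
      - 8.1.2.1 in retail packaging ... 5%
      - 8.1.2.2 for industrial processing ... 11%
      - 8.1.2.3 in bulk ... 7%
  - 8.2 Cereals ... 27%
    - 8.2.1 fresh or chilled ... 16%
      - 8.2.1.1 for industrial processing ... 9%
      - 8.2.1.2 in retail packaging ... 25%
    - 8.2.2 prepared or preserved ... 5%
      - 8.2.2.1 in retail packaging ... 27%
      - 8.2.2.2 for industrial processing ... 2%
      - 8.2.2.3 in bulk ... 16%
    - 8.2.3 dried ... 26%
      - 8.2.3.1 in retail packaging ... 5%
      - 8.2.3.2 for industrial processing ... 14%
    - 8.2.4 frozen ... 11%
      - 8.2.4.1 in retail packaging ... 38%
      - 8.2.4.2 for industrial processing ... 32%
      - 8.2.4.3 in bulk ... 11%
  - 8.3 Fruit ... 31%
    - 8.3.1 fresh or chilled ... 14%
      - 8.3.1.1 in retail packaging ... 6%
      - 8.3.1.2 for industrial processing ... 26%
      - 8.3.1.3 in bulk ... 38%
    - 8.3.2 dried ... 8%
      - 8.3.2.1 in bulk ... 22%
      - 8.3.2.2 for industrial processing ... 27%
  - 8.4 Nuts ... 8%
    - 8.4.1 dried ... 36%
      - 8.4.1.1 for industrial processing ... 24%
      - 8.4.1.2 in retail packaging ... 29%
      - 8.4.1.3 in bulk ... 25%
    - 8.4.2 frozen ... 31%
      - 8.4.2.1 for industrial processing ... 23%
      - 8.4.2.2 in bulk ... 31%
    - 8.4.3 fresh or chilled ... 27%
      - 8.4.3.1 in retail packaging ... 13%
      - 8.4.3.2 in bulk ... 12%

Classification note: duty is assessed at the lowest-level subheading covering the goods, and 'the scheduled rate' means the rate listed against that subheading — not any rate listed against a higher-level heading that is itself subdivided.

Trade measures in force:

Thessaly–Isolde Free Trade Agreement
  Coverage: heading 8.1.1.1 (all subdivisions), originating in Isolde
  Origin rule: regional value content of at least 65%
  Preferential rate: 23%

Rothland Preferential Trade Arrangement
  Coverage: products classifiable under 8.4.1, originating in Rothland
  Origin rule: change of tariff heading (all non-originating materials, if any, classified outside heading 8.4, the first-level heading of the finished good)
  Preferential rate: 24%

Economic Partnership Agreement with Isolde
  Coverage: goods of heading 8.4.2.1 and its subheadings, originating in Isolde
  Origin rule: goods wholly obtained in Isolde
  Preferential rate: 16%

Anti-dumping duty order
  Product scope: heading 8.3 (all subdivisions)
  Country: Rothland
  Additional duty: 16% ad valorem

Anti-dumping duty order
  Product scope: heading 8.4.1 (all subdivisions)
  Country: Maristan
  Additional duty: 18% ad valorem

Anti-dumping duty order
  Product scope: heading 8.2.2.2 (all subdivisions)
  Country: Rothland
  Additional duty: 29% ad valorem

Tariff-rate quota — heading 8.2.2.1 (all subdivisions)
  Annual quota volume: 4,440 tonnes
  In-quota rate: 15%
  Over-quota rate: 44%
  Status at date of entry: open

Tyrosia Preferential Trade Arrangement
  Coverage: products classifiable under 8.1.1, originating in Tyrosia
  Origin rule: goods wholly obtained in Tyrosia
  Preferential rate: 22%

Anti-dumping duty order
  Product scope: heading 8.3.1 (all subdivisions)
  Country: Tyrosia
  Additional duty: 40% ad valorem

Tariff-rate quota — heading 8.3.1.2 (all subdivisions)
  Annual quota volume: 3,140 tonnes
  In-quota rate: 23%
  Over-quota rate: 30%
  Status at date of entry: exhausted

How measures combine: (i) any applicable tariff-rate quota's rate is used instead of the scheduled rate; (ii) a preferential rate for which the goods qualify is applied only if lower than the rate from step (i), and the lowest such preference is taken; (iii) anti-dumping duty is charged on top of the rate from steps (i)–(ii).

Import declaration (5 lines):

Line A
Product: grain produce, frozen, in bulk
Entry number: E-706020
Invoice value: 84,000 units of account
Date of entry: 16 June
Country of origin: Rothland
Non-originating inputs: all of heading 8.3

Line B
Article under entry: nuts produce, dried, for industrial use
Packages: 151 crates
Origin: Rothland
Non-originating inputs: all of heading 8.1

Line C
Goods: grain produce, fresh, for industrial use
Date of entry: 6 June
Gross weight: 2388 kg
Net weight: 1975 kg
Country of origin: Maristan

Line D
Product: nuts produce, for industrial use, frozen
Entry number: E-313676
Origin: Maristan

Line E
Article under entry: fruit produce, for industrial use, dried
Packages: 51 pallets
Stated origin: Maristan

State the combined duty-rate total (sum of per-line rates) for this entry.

Line A: grain → 8.2; frozen → 8.2.4; in bulk → 8.2.4.3. Scheduled 11%. Rothland agreement on 8.4.1: 8.2.4.3 not covered. → 11%.
Line B: nuts → 8.4; dried → 8.4.1; for industrial use → 8.4.1.1. Scheduled 24%. Rothland agreement on 8.4.1: CTH met → 24% available; preference 24% not lower than 24% → no reduction. → 24%.
Line C: grain → 8.2; fresh → 8.2.1; for industrial use → 8.2.1.1. Scheduled 9%. No special measure applies. → 9%.
Line D: nuts → 8.4; frozen → 8.4.2; for industrial use → 8.4.2.1. Scheduled 23%. No special measure applies. → 23%.
Line E: fruit → 8.3; dried → 8.3.2; for industrial use → 8.3.2.2. Scheduled 27%. No special measure applies. → 27%.
Sum: 11% + 24% + 9% + 23% + 27% = 94%.

94%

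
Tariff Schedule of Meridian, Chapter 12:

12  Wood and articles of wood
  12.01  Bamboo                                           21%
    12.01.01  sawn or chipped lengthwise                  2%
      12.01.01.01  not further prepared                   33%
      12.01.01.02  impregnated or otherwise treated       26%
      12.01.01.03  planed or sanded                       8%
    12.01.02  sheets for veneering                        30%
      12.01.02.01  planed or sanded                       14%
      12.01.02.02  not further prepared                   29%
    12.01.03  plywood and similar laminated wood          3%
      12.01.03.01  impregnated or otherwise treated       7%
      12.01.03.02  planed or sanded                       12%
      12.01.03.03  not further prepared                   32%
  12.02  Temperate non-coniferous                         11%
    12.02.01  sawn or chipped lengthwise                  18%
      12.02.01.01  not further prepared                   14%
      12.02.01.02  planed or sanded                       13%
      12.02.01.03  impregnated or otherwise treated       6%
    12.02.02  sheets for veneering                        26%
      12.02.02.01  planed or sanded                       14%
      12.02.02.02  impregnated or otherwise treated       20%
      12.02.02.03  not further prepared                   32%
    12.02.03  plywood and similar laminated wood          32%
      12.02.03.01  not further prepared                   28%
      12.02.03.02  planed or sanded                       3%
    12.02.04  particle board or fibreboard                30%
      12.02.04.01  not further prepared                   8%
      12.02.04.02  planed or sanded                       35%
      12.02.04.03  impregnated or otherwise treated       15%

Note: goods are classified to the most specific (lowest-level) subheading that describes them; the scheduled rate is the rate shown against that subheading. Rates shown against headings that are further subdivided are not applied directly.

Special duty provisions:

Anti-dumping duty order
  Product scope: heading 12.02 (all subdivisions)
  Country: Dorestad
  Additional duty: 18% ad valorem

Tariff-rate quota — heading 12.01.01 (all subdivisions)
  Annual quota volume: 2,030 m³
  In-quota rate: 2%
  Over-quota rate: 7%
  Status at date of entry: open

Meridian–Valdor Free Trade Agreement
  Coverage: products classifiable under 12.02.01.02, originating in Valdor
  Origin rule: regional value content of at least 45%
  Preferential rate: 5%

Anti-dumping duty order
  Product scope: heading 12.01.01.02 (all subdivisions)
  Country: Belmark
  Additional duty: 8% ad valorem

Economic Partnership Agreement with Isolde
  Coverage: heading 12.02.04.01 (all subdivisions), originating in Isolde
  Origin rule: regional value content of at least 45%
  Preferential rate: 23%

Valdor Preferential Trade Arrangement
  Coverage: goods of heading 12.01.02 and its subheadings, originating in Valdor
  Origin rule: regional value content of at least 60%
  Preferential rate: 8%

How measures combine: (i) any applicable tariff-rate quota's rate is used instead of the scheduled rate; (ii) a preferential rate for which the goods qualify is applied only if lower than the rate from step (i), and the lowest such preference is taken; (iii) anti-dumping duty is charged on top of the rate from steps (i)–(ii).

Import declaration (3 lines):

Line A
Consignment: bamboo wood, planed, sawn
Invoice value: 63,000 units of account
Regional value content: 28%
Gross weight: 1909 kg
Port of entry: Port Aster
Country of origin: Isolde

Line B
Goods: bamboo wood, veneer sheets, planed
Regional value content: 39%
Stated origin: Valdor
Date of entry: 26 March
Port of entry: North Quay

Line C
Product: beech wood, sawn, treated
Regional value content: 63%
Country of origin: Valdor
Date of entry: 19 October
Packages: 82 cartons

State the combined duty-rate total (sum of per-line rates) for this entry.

Line A: bamboo → 12.01; sawn → 12.01.01; planed → 12.01.01.03. Scheduled 8%. quota on 12.01.01 open → in-quota 2%; Isolde agreement on 12.02.04.01: 12.01.01.03 not covered. → 2%.
Line B: bamboo → 12.01; veneer sheets → 12.01.02; planed → 12.01.02.01. Scheduled 14%. Valdor agreement on 12.02.01.02: 12.01.02.01 not covered; Valdor agreement on 12.01.02: RVC < 60%. → 14%.
Line C: beech → 12.02; sawn → 12.02.01; treated → 12.02.01.03. Scheduled 6%. Valdor agreement on 12.02.01.02: 12.02.01.03 not covered; Valdor agreement on 12.01.02: 12.02.01.03 not covered. → 6%.
Sum: 2% + 14% + 6% = 22%.

22%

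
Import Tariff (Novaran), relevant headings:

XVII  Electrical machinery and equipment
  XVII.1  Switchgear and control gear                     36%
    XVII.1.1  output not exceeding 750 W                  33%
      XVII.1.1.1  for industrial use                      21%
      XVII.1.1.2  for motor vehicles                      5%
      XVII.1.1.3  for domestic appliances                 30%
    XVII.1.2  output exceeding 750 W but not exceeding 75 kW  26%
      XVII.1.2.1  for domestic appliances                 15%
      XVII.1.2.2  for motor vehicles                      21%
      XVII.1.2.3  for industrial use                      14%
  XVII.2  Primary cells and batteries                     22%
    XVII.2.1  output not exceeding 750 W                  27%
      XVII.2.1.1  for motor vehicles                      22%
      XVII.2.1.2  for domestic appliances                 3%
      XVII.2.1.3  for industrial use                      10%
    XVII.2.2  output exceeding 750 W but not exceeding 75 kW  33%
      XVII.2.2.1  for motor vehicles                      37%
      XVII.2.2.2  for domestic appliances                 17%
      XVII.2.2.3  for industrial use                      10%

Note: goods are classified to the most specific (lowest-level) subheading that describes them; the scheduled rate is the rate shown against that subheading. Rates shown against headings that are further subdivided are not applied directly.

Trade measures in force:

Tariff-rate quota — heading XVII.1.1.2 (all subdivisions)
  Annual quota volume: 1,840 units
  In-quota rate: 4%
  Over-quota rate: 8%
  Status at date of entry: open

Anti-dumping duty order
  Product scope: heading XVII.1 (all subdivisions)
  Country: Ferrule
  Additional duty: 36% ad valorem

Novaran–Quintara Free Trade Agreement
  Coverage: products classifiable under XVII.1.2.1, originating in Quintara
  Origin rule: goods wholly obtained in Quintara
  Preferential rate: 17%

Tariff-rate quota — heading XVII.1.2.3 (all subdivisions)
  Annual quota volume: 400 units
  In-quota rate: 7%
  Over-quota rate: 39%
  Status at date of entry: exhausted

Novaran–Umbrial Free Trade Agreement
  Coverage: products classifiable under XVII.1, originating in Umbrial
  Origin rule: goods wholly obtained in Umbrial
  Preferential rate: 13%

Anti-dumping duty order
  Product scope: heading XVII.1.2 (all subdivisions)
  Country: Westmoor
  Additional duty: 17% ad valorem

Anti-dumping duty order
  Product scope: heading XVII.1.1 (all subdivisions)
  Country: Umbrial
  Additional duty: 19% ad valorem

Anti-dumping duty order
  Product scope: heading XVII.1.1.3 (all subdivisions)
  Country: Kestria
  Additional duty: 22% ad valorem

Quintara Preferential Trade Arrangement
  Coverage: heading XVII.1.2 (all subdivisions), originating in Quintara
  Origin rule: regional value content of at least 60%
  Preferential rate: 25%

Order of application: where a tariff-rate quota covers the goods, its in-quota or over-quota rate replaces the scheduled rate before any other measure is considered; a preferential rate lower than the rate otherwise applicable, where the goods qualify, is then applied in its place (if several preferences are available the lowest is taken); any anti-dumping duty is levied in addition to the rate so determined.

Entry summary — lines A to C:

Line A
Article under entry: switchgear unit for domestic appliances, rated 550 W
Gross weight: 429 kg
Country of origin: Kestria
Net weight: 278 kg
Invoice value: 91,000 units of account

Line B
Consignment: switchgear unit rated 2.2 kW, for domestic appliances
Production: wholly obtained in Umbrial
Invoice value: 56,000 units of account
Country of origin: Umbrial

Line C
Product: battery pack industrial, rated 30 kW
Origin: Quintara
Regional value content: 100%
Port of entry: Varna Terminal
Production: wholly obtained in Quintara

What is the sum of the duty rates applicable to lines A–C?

75%

Line A: switchgear unit → XVII.1; rated 550 W → XVII.1.1; for domestic appliances → XVII.1.1.3. Scheduled 30%. anti-dumping (Kestria, XVII.1.1.3): +22%; total 30% + 22% = 52%. → 52%.
Line B: switchgear unit → XVII.1; rated 2.2 kW → XVII.1.2; for domestic appliances → XVII.1.2.1. Scheduled 15%. Umbrial agreement on XVII.1: wholly obtained → 13% available; preferential 13%. → 13%.
Line C: battery pack → XVII.2; rated 30 kW → XVII.2.2; industrial → XVII.2.2.3. Scheduled 10%. Quintara agreement on XVII.1.2.1: XVII.2.2.3 not covered; Quintara agreement on XVII.1.2: XVII.2.2.3 not covered. → 10%.
Sum: 52% + 13% + 10% = 75%.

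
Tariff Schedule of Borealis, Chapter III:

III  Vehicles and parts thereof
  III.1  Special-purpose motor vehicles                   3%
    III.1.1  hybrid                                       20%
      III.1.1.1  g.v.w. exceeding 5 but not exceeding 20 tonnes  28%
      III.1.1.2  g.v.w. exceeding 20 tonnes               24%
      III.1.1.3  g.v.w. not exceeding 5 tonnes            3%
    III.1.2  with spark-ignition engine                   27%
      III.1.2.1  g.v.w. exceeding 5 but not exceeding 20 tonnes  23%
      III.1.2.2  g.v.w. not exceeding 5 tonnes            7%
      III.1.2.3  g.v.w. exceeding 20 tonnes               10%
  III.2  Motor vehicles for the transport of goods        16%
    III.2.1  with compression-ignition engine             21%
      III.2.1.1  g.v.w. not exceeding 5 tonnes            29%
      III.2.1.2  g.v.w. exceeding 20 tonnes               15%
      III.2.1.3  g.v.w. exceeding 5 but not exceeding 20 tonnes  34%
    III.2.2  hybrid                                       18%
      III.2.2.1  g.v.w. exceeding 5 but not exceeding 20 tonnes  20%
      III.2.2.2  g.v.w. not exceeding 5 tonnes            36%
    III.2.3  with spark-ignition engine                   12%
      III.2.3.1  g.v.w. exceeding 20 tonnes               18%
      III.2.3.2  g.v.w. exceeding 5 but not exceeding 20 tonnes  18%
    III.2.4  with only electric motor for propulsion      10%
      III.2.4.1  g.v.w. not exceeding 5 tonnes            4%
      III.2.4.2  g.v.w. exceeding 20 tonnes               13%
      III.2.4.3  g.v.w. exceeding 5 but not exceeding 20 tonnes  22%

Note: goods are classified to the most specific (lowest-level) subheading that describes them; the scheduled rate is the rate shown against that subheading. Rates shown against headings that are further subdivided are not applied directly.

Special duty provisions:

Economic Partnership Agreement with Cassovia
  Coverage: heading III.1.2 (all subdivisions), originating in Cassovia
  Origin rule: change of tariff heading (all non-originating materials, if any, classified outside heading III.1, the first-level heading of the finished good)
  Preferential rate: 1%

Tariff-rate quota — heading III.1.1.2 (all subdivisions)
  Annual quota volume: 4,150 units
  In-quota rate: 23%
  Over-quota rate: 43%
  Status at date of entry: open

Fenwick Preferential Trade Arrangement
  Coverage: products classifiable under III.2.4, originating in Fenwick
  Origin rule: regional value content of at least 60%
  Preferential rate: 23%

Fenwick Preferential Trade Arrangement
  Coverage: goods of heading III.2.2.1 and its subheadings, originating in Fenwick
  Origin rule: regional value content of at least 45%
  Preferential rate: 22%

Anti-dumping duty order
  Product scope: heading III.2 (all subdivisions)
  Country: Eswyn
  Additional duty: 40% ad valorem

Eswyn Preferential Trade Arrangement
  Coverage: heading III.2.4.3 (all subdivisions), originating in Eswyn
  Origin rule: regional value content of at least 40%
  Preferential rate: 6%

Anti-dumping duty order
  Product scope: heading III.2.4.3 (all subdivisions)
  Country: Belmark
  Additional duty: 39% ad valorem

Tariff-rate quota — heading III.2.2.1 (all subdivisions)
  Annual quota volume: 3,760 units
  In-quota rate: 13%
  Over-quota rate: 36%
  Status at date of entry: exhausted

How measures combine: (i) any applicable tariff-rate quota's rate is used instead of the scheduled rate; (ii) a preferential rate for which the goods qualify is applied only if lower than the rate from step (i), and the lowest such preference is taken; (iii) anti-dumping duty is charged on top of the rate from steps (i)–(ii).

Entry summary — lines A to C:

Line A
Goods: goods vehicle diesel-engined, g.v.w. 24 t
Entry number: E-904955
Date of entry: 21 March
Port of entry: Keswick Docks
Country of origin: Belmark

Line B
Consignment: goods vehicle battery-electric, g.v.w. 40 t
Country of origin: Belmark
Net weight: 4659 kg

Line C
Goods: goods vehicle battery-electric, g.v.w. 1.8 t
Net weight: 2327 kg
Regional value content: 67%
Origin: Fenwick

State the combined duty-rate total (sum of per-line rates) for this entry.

32%

Line A: goods vehicle → III.2; diesel-engined → III.2.1; g.v.w. 24 t → III.2.1.2. Scheduled 15%. No special measure applies. → 15%.
Line B: goods vehicle → III.2; battery-electric → III.2.4; g.v.w. 40 t → III.2.4.2. Scheduled 13%. No special measure applies. → 13%.
Line C: goods vehicle → III.2; battery-electric → III.2.4; g.v.w. 1.8 t → III.2.4.1. Scheduled 4%. Fenwick agreement on III.2.4: RVC ≥ 60% → 23% available; Fenwick agreement on III.2.2.1: III.2.4.1 not covered; preference 23% not lower than 4% → no reduction. → 4%.
Sum: 15% + 13% + 4% = 32%.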